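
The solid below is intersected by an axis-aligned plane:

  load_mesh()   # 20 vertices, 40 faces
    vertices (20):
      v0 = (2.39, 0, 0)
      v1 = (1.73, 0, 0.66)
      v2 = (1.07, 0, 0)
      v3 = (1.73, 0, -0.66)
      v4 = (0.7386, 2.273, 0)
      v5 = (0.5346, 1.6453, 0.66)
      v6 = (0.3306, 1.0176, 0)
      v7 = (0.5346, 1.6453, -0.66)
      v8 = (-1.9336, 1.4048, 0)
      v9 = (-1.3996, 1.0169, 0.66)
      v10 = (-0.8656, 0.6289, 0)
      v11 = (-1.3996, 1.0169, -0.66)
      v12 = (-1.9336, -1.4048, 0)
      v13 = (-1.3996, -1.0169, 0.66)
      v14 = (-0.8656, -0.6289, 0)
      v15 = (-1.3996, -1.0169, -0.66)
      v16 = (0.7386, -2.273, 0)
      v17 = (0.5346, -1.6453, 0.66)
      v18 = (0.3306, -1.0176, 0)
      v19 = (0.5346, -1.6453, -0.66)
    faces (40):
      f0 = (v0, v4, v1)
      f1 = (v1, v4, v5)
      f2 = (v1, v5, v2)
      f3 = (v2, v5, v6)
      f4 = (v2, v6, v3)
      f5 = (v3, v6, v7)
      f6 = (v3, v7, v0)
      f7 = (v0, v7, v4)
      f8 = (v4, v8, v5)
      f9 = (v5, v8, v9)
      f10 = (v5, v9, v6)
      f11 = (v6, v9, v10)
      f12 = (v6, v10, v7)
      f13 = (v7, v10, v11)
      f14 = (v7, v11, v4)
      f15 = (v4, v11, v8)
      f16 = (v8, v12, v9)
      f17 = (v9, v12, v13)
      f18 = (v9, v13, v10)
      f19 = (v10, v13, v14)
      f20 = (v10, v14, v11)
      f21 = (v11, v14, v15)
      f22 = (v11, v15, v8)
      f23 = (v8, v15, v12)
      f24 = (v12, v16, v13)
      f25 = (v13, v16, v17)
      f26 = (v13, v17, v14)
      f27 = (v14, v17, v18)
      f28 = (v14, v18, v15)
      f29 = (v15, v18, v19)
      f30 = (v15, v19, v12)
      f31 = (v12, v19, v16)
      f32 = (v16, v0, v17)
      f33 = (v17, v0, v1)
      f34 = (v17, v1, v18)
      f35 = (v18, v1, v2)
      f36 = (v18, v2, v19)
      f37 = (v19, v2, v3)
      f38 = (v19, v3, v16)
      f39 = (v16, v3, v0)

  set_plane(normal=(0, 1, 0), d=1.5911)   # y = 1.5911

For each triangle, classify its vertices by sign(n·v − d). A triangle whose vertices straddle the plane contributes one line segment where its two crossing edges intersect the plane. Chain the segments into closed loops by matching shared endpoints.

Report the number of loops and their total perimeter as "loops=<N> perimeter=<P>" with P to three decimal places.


loops=1 perimeter=6.047

Straddling triangles (14 of 40):
  (v0,v4,v1) [-+-] → (1.23402, 1.5911, 0)–(1.03602, 1.5911, 0.198)  len=0.2800
  (v1,v4,v5) [-++] → (1.03602, 1.5911, 0.198)–(0.573979, 1.5911, 0.66)  len=0.6534
  (v1,v5,v2) [-+-] → (0.573979, 1.5911, 0.66)–(0.552237, 1.5911, 0.638258)  len=0.0307
  (v2,v5,v6) [-+-] → (0.552237, 1.5911, 0.638258)–(0.516985, 1.5911, 0.603011)  len=0.0499
  (v3,v6,v7) [--+] → (0.516985, 1.5911, -0.603011)–(0.573979, 1.5911, -0.66)  len=0.0806
  (v3,v7,v0) [-+-] → (0.573979, 1.5911, -0.66)–(0.595721, 1.5911, -0.638258)  len=0.0307
  (v0,v7,v4) [-++] → (0.595721, 1.5911, -0.638258)–(1.23402, 1.5911, 0)  len=0.9027
  (v4,v8,v5) [+-+] → (-1.36019, 1.5911, 0)–(-0.021643, 1.5911, 0.51126)  len=1.4329
  (v5,v8,v9) [+--] → (-0.021643, 1.5911, 0.51126)–(0.367774, 1.5911, 0.66)  len=0.4169
  (v5,v9,v6) [+--] → (0.367774, 1.5911, 0.66)–(0.516985, 1.5911, 0.603011)  len=0.1597
  (v6,v10,v7) [--+] → (0.459934, 1.5911, -0.624805)–(0.516985, 1.5911, -0.603011)  len=0.0611
  (v7,v10,v11) [+--] → (0.459934, 1.5911, -0.624805)–(0.367774, 1.5911, -0.66)  len=0.0987
  (v7,v11,v4) [+-+] → (0.367774, 1.5911, -0.66)–(-0.422166, 1.5911, -0.358295)  len=0.8456
  (v4,v11,v8) [+--] → (-0.422166, 1.5911, -0.358295)–(-1.36019, 1.5911, 0)  len=1.0041

Chained into 1 loop(s):
  loop 1: 14 segments, perimeter = 6.0469
Total perimeter = 6.047


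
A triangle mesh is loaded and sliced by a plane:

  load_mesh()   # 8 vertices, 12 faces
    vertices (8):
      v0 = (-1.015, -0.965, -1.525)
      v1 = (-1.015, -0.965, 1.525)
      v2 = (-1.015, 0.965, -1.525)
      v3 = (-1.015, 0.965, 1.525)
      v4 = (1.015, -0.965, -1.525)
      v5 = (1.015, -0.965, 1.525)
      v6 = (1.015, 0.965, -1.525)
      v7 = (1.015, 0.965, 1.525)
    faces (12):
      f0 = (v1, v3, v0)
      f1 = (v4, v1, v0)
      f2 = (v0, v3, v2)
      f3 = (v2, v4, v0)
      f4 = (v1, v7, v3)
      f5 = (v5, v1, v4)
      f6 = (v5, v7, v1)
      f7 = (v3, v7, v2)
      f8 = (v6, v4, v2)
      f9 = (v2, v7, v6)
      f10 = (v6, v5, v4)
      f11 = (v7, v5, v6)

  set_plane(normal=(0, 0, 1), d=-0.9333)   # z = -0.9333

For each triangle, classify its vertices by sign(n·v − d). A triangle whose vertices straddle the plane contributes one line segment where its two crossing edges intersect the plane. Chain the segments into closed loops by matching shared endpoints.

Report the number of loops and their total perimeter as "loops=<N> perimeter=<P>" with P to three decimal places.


loops=1 perimeter=7.920

Straddling triangles (8 of 12):
  (v1,v3,v0) [++-] → (-1.015, -0.59058, -0.9333)–(-1.015, -0.965, -0.9333)  len=0.3744
  (v4,v1,v0) [-+-] → (0.62118, -0.965, -0.9333)–(-1.015, -0.965, -0.9333)  len=1.6362
  (v0,v3,v2) [-+-] → (-1.015, -0.59058, -0.9333)–(-1.015, 0.965, -0.9333)  len=1.5556
  (v5,v1,v4) [++-] → (0.62118, -0.965, -0.9333)–(1.015, -0.965, -0.9333)  len=0.3938
  (v3,v7,v2) [++-] → (-0.62118, 0.965, -0.9333)–(-1.015, 0.965, -0.9333)  len=0.3938
  (v2,v7,v6) [-+-] → (-0.62118, 0.965, -0.9333)–(1.015, 0.965, -0.9333)  len=1.6362
  (v6,v5,v4) [-+-] → (1.015, 0.59058, -0.9333)–(1.015, -0.965, -0.9333)  len=1.5556
  (v7,v5,v6) [++-] → (1.015, 0.59058, -0.9333)–(1.015, 0.965, -0.9333)  len=0.3744

Chained into 1 loop(s):
  loop 1: 8 segments, perimeter = 7.9200
Total perimeter = 7.920


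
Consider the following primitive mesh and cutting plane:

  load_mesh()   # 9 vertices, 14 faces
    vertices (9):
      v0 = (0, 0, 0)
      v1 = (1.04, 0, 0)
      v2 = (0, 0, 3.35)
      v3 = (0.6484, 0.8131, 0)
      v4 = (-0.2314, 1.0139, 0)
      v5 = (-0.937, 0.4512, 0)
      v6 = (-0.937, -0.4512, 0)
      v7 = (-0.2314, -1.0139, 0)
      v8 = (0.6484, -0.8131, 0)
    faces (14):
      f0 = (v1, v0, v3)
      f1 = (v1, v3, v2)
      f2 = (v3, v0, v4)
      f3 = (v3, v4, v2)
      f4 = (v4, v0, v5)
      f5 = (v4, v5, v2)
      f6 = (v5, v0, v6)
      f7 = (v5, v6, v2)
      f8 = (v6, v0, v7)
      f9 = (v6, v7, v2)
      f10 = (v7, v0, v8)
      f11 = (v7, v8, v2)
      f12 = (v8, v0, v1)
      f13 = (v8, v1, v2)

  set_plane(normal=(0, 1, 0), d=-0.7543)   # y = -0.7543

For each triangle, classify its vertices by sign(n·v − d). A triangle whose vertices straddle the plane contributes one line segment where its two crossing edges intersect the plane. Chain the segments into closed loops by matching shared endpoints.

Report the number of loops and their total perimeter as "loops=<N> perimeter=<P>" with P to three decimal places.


loops=1 perimeter=3.416

Straddling triangles (6 of 14):
  (v6,v0,v7) [++-] → (-0.172152, -0.7543, 0)–(-0.556926, -0.7543, 0)  len=0.3848
  (v6,v7,v2) [+-+] → (-0.556926, -0.7543, 0)–(-0.172152, -0.7543, 0.857737)  len=0.9401
  (v7,v0,v8) [-+-] → (-0.172152, -0.7543, 0)–(0.60151, -0.7543, 0)  len=0.7737
  (v7,v8,v2) [--+] → (0.60151, -0.7543, 0.242258)–(-0.172152, -0.7543, 0.857737)  len=0.9886
  (v8,v0,v1) [-++] → (0.60151, -0.7543, 0)–(0.676719, -0.7543, 0)  len=0.0752
  (v8,v1,v2) [-++] → (0.676719, -0.7543, 0)–(0.60151, -0.7543, 0.242258)  len=0.2537

Chained into 1 loop(s):
  loop 1: 6 segments, perimeter = 3.4160
Total perimeter = 3.416


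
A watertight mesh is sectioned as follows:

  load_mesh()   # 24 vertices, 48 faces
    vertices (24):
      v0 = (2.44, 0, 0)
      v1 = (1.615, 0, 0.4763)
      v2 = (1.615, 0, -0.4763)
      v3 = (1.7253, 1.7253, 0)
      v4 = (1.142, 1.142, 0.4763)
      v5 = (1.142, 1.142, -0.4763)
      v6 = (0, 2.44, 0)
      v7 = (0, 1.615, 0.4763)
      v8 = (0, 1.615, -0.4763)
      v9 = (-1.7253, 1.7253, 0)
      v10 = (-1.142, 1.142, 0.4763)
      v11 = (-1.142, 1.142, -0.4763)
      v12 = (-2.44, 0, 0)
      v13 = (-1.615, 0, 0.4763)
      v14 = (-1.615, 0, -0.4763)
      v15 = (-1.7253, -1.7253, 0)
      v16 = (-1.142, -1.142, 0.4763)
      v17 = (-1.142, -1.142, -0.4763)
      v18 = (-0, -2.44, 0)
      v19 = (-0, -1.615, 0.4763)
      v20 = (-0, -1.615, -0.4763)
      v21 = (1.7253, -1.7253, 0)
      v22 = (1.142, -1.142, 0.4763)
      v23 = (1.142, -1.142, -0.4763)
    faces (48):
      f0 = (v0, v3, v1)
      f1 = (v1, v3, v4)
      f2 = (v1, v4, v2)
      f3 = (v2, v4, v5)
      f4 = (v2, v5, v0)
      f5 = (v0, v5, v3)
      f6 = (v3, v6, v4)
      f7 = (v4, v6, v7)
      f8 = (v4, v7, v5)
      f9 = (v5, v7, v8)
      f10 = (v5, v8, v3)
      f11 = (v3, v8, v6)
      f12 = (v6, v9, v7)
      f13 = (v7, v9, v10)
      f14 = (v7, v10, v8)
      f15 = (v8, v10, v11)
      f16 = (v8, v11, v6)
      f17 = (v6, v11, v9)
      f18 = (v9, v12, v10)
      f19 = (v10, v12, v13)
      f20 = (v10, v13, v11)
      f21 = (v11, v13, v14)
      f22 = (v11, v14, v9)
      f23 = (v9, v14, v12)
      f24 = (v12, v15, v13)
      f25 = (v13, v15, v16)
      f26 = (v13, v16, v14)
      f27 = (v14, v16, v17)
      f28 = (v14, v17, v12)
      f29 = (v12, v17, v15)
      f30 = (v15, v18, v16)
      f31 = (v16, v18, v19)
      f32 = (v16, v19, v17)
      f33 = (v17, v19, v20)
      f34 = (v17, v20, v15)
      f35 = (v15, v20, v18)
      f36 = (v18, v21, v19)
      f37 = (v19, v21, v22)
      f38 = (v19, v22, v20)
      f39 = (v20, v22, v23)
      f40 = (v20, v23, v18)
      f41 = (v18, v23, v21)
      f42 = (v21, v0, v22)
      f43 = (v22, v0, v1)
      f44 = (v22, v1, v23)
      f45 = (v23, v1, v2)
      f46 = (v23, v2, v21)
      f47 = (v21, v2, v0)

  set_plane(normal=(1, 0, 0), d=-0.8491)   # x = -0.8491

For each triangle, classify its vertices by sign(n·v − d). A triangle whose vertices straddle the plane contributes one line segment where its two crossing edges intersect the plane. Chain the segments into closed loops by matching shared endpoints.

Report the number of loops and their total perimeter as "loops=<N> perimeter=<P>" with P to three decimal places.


Straddling triangles (12 of 48):
  (v6,v9,v7) [+-+] → (-0.8491, 2.08826, 0)–(-0.8491, 1.66928, 0.241891)  len=0.4838
  (v7,v9,v10) [+--] → (-0.8491, 1.66928, 0.241891)–(-0.8491, 1.26331, 0.4763)  len=0.4688
  (v7,v10,v8) [+-+] → (-0.8491, 1.26331, 0.4763)–(-0.8491, 1.26331, 0.231977)  len=0.2443
  (v8,v10,v11) [+--] → (-0.8491, 1.26331, 0.231977)–(-0.8491, 1.26331, -0.4763)  len=0.7083
  (v8,v11,v6) [+-+] → (-0.8491, 1.26331, -0.4763)–(-0.8491, 1.47491, -0.354139)  len=0.2443
  (v6,v11,v9) [+--] → (-0.8491, 1.47491, -0.354139)–(-0.8491, 2.08826, 0)  len=0.7082
  (v15,v18,v16) [-+-] → (-0.8491, -2.08826, 0)–(-0.8491, -1.47491, 0.354139)  len=0.7082
  (v16,v18,v19) [-++] → (-0.8491, -1.47491, 0.354139)–(-0.8491, -1.26331, 0.4763)  len=0.2443
  (v16,v19,v17) [-+-] → (-0.8491, -1.26331, 0.4763)–(-0.8491, -1.26331, -0.231977)  len=0.7083
  (v17,v19,v20) [-++] → (-0.8491, -1.26331, -0.231977)–(-0.8491, -1.26331, -0.4763)  len=0.2443
  (v17,v20,v15) [-+-] → (-0.8491, -1.26331, -0.4763)–(-0.8491, -1.66928, -0.241891)  len=0.4688
  (v15,v20,v18) [-++] → (-0.8491, -1.66928, -0.241891)–(-0.8491, -2.08826, 0)  len=0.4838

Chained into 2 loop(s):
  loop 1: 6 segments, perimeter = 2.8578
  loop 2: 6 segments, perimeter = 2.8578
Total perimeter = 5.716

loops=2 perimeter=5.716


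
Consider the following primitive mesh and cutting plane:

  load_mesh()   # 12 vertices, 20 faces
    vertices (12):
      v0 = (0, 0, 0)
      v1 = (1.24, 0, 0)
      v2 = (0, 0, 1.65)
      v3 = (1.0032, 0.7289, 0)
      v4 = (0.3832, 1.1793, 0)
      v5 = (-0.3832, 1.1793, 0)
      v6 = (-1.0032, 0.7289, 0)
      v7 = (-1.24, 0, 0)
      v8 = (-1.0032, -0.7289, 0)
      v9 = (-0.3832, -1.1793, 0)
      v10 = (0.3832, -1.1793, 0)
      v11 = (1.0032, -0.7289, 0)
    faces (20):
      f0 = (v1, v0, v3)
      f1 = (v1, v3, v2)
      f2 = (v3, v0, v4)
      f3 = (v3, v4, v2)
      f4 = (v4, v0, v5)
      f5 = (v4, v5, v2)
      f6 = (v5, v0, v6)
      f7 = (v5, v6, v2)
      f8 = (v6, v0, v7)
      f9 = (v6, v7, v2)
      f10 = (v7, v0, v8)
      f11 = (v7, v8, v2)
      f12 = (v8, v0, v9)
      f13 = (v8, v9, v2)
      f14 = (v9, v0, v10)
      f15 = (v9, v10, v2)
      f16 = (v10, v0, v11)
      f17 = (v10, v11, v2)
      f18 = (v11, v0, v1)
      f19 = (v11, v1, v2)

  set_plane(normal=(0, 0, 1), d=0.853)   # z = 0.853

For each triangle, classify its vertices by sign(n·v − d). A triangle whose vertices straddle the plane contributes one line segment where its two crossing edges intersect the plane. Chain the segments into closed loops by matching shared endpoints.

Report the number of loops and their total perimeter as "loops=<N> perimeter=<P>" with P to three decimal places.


Straddling triangles (10 of 20):
  (v1,v3,v2) [--+] → (0.484576, 0.352081, 0.853)–(0.598958, 0, 0.853)  len=0.3702
  (v3,v4,v2) [--+] → (0.185097, 0.569638, 0.853)–(0.484576, 0.352081, 0.853)  len=0.3702
  (v4,v5,v2) [--+] → (-0.185097, 0.569638, 0.853)–(0.185097, 0.569638, 0.853)  len=0.3702
  (v5,v6,v2) [--+] → (-0.484576, 0.352081, 0.853)–(-0.185097, 0.569638, 0.853)  len=0.3702
  (v6,v7,v2) [--+] → (-0.598958, 0, 0.853)–(-0.484576, 0.352081, 0.853)  len=0.3702
  (v7,v8,v2) [--+] → (-0.484576, -0.352081, 0.853)–(-0.598958, 0, 0.853)  len=0.3702
  (v8,v9,v2) [--+] → (-0.185097, -0.569638, 0.853)–(-0.484576, -0.352081, 0.853)  len=0.3702
  (v9,v10,v2) [--+] → (0.185097, -0.569638, 0.853)–(-0.185097, -0.569638, 0.853)  len=0.3702
  (v10,v11,v2) [--+] → (0.484576, -0.352081, 0.853)–(0.185097, -0.569638, 0.853)  len=0.3702
  (v11,v1,v2) [--+] → (0.598958, 0, 0.853)–(0.484576, -0.352081, 0.853)  len=0.3702

Chained into 1 loop(s):
  loop 1: 10 segments, perimeter = 3.7018
Total perimeter = 3.702

loops=1 perimeter=3.702


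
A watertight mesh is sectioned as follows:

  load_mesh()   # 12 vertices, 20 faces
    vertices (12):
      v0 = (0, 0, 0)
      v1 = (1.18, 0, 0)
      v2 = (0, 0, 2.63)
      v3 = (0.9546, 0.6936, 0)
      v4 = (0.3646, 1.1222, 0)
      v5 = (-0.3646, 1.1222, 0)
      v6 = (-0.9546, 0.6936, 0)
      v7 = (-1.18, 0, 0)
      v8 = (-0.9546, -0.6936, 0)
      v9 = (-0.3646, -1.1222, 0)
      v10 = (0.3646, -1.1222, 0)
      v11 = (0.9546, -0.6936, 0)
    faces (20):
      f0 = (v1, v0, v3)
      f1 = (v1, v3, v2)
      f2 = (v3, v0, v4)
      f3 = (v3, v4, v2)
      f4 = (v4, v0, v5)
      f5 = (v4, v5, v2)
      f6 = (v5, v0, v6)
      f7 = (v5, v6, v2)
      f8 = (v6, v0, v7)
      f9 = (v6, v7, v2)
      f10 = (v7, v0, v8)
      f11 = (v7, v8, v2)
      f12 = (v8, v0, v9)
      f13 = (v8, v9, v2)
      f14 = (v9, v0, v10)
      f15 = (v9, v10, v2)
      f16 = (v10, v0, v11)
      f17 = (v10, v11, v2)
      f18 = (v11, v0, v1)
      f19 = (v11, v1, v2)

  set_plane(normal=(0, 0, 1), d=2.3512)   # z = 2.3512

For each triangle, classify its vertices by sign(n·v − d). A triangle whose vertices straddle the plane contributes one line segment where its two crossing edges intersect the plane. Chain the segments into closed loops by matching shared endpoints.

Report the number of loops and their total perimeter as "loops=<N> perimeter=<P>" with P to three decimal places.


loops=1 perimeter=0.773

Straddling triangles (10 of 20):
  (v1,v3,v2) [--+] → (0.101195, 0.0735269, 2.3512)–(0.125089, 0, 2.3512)  len=0.0773
  (v3,v4,v2) [--+] → (0.0386504, 0.118962, 2.3512)–(0.101195, 0.0735269, 2.3512)  len=0.0773
  (v4,v5,v2) [--+] → (-0.0386504, 0.118962, 2.3512)–(0.0386504, 0.118962, 2.3512)  len=0.0773
  (v5,v6,v2) [--+] → (-0.101195, 0.0735269, 2.3512)–(-0.0386504, 0.118962, 2.3512)  len=0.0773
  (v6,v7,v2) [--+] → (-0.125089, 0, 2.3512)–(-0.101195, 0.0735269, 2.3512)  len=0.0773
  (v7,v8,v2) [--+] → (-0.101195, -0.0735269, 2.3512)–(-0.125089, 0, 2.3512)  len=0.0773
  (v8,v9,v2) [--+] → (-0.0386504, -0.118962, 2.3512)–(-0.101195, -0.0735269, 2.3512)  len=0.0773
  (v9,v10,v2) [--+] → (0.0386504, -0.118962, 2.3512)–(-0.0386504, -0.118962, 2.3512)  len=0.0773
  (v10,v11,v2) [--+] → (0.101195, -0.0735269, 2.3512)–(0.0386504, -0.118962, 2.3512)  len=0.0773
  (v11,v1,v2) [--+] → (0.125089, 0, 2.3512)–(0.101195, -0.0735269, 2.3512)  len=0.0773

Chained into 1 loop(s):
  loop 1: 10 segments, perimeter = 0.7731
Total perimeter = 0.773


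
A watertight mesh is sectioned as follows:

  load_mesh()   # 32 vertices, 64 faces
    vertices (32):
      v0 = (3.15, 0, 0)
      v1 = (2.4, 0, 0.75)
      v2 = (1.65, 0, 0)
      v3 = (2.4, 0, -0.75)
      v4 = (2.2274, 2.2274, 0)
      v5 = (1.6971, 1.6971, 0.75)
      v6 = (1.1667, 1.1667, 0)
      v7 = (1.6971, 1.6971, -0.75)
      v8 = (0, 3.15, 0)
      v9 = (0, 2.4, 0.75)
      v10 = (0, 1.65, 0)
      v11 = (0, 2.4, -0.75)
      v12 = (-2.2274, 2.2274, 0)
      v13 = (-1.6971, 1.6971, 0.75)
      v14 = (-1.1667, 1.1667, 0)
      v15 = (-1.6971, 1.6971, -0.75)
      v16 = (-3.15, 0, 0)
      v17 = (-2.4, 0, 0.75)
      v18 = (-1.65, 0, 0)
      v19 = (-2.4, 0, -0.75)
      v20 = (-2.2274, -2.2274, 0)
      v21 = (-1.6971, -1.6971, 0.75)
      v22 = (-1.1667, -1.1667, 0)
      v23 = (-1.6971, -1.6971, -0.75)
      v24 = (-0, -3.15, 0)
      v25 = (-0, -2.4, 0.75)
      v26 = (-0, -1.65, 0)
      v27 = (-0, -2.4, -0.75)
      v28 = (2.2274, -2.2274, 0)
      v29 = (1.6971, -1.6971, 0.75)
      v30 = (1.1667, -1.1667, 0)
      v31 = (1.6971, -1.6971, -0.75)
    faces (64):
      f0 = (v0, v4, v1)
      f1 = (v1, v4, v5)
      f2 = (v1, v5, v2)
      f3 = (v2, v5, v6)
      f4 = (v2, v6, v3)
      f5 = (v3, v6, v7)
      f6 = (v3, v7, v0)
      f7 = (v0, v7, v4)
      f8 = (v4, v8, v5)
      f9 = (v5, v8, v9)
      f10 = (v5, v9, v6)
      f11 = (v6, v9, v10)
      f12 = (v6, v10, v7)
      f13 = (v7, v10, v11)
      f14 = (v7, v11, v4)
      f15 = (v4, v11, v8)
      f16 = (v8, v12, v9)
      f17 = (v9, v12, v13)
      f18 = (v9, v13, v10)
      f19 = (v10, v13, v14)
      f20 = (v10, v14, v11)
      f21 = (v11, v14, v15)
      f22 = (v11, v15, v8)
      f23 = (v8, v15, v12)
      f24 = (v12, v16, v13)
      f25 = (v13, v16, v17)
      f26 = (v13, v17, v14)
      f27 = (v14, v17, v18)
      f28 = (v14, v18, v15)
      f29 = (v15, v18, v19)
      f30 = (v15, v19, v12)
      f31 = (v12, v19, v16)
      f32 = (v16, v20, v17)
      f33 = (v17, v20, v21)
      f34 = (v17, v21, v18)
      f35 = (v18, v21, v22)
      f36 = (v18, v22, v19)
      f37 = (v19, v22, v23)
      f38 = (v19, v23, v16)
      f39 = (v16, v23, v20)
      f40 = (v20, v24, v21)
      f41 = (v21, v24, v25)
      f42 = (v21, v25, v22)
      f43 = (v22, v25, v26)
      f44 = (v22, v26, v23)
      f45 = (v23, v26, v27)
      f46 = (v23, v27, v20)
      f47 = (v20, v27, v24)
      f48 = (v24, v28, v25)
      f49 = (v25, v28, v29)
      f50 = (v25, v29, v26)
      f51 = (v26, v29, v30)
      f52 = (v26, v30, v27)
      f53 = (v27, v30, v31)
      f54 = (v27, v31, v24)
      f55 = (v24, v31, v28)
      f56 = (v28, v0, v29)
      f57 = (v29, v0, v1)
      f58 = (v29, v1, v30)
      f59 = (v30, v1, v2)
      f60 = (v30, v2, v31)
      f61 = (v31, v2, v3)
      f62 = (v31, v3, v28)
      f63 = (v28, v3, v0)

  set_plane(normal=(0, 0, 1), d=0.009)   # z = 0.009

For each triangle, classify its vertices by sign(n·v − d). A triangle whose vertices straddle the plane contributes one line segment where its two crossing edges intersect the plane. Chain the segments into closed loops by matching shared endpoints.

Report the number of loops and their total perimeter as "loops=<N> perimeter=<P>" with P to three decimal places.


Straddling triangles (32 of 64):
  (v0,v4,v1) [--+] → (2.22947, 2.20067, 0.009)–(3.141, 0, 0.009)  len=2.3820
  (v1,v4,v5) [+-+] → (2.22947, 2.20067, 0.009)–(2.22104, 2.22104, 0.009)  len=0.0220
  (v1,v5,v2) [++-] → (1.65057, 0.0203652, 0.009)–(1.659, 0, 0.009)  len=0.0220
  (v2,v5,v6) [-+-] → (1.65057, 0.0203652, 0.009)–(1.17306, 1.17306, 0.009)  len=1.2477
  (v4,v8,v5) [--+] → (0.0203652, 3.13257, 0.009)–(2.22104, 2.22104, 0.009)  len=2.3820
  (v5,v8,v9) [+-+] → (0.0203652, 3.13257, 0.009)–(0, 3.141, 0.009)  len=0.0220
  (v5,v9,v6) [++-] → (1.1527, 1.1815, 0.009)–(1.17306, 1.17306, 0.009)  len=0.0220
  (v6,v9,v10) [-+-] → (1.1527, 1.1815, 0.009)–(0, 1.659, 0.009)  len=1.2477
  (v8,v12,v9) [--+] → (-2.20067, 2.22947, 0.009)–(0, 3.141, 0.009)  len=2.3820
  (v9,v12,v13) [+-+] → (-2.20067, 2.22947, 0.009)–(-2.22104, 2.22104, 0.009)  len=0.0220
  (v9,v13,v10) [++-] → (-0.0203652, 1.65057, 0.009)–(0, 1.659, 0.009)  len=0.0220
  (v10,v13,v14) [-+-] → (-0.0203652, 1.65057, 0.009)–(-1.17306, 1.17306, 0.009)  len=1.2477
  (v12,v16,v13) [--+] → (-3.13257, 0.0203652, 0.009)–(-2.22104, 2.22104, 0.009)  len=2.3820
  (v13,v16,v17) [+-+] → (-3.13257, 0.0203652, 0.009)–(-3.141, 0, 0.009)  len=0.0220
  (v13,v17,v14) [++-] → (-1.1815, 1.1527, 0.009)–(-1.17306, 1.17306, 0.009)  len=0.0220
  (v14,v17,v18) [-+-] → (-1.1815, 1.1527, 0.009)–(-1.659, 0, 0.009)  len=1.2477
  (v16,v20,v17) [--+] → (-2.22947, -2.20067, 0.009)–(-3.141, 0, 0.009)  len=2.3820
  (v17,v20,v21) [+-+] → (-2.22947, -2.20067, 0.009)–(-2.22104, -2.22104, 0.009)  len=0.0220
  (v17,v21,v18) [++-] → (-1.65057, -0.0203652, 0.009)–(-1.659, 0, 0.009)  len=0.0220
  (v18,v21,v22) [-+-] → (-1.65057, -0.0203652, 0.009)–(-1.17306, -1.17306, 0.009)  len=1.2477
  (v20,v24,v21) [--+] → (-0.0203652, -3.13257, 0.009)–(-2.22104, -2.22104, 0.009)  len=2.3820
  (v21,v24,v25) [+-+] → (-0.0203652, -3.13257, 0.009)–(0, -3.141, 0.009)  len=0.0220
  (v21,v25,v22) [++-] → (-1.1527, -1.1815, 0.009)–(-1.17306, -1.17306, 0.009)  len=0.0220
  (v22,v25,v26) [-+-] → (-1.1527, -1.1815, 0.009)–(0, -1.659, 0.009)  len=1.2477
  (v24,v28,v25) [--+] → (2.20067, -2.22947, 0.009)–(0, -3.141, 0.009)  len=2.3820
  (v25,v28,v29) [+-+] → (2.20067, -2.22947, 0.009)–(2.22104, -2.22104, 0.009)  len=0.0220
  (v25,v29,v26) [++-] → (0.0203652, -1.65057, 0.009)–(0, -1.659, 0.009)  len=0.0220
  (v26,v29,v30) [-+-] → (0.0203652, -1.65057, 0.009)–(1.17306, -1.17306, 0.009)  len=1.2477
  (v28,v0,v29) [--+] → (3.13257, -0.0203652, 0.009)–(2.22104, -2.22104, 0.009)  len=2.3820
  (v29,v0,v1) [+-+] → (3.13257, -0.0203652, 0.009)–(3.141, 0, 0.009)  len=0.0220
  (v29,v1,v30) [++-] → (1.1815, -1.1527, 0.009)–(1.17306, -1.17306, 0.009)  len=0.0220
  (v30,v1,v2) [-+-] → (1.1815, -1.1527, 0.009)–(1.659, 0, 0.009)  len=1.2477

Chained into 2 loop(s):
  loop 1: 16 segments, perimeter = 19.2322
  loop 2: 16 segments, perimeter = 10.1578
Total perimeter = 29.390

loops=2 perimeter=29.390


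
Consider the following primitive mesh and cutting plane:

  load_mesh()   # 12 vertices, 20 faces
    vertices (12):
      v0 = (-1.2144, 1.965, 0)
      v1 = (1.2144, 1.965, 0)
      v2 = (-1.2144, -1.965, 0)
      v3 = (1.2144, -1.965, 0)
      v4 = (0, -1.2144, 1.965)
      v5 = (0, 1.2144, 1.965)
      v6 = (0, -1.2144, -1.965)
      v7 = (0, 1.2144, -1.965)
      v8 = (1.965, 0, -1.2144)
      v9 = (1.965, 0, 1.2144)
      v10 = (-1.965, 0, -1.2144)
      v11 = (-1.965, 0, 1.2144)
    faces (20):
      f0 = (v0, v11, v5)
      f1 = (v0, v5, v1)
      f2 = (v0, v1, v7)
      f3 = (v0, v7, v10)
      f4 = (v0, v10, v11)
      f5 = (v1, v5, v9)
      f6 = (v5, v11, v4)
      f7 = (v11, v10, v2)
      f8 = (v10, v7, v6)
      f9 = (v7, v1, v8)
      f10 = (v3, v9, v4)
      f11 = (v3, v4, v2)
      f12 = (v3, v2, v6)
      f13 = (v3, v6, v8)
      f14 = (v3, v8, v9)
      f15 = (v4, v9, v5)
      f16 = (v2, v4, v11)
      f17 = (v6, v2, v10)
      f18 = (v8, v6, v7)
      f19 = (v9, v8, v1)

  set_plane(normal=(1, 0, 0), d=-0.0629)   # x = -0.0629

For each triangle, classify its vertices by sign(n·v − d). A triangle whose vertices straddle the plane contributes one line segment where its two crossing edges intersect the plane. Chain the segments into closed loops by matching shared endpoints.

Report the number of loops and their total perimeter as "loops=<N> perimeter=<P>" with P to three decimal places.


Straddling triangles (10 of 20):
  (v0,v11,v5) [--+] → (-0.0629, 1.17553, 1.94097)–(-0.0629, 1.25328, 1.86322)  len=0.1100
  (v0,v5,v1) [-++] → (-0.0629, 1.25328, 1.86322)–(-0.0629, 1.965, 0)  len=1.9945
  (v0,v1,v7) [-++] → (-0.0629, 1.965, 0)–(-0.0629, 1.25328, -1.86322)  len=1.9945
  (v0,v7,v10) [-+-] → (-0.0629, 1.25328, -1.86322)–(-0.0629, 1.17553, -1.94097)  len=0.1100
  (v5,v11,v4) [+-+] → (-0.0629, 1.17553, 1.94097)–(-0.0629, -1.17553, 1.94097)  len=2.3511
  (v10,v7,v6) [-++] → (-0.0629, 1.17553, -1.94097)–(-0.0629, -1.17553, -1.94097)  len=2.3511
  (v3,v4,v2) [++-] → (-0.0629, -1.25328, 1.86322)–(-0.0629, -1.965, 0)  len=1.9945
  (v3,v2,v6) [+-+] → (-0.0629, -1.965, 0)–(-0.0629, -1.25328, -1.86322)  len=1.9945
  (v2,v4,v11) [-+-] → (-0.0629, -1.25328, 1.86322)–(-0.0629, -1.17553, 1.94097)  len=0.1100
  (v6,v2,v10) [+--] → (-0.0629, -1.25328, -1.86322)–(-0.0629, -1.17553, -1.94097)  len=0.1100

Chained into 1 loop(s):
  loop 1: 10 segments, perimeter = 13.1200
Total perimeter = 13.120

loops=1 perimeter=13.120


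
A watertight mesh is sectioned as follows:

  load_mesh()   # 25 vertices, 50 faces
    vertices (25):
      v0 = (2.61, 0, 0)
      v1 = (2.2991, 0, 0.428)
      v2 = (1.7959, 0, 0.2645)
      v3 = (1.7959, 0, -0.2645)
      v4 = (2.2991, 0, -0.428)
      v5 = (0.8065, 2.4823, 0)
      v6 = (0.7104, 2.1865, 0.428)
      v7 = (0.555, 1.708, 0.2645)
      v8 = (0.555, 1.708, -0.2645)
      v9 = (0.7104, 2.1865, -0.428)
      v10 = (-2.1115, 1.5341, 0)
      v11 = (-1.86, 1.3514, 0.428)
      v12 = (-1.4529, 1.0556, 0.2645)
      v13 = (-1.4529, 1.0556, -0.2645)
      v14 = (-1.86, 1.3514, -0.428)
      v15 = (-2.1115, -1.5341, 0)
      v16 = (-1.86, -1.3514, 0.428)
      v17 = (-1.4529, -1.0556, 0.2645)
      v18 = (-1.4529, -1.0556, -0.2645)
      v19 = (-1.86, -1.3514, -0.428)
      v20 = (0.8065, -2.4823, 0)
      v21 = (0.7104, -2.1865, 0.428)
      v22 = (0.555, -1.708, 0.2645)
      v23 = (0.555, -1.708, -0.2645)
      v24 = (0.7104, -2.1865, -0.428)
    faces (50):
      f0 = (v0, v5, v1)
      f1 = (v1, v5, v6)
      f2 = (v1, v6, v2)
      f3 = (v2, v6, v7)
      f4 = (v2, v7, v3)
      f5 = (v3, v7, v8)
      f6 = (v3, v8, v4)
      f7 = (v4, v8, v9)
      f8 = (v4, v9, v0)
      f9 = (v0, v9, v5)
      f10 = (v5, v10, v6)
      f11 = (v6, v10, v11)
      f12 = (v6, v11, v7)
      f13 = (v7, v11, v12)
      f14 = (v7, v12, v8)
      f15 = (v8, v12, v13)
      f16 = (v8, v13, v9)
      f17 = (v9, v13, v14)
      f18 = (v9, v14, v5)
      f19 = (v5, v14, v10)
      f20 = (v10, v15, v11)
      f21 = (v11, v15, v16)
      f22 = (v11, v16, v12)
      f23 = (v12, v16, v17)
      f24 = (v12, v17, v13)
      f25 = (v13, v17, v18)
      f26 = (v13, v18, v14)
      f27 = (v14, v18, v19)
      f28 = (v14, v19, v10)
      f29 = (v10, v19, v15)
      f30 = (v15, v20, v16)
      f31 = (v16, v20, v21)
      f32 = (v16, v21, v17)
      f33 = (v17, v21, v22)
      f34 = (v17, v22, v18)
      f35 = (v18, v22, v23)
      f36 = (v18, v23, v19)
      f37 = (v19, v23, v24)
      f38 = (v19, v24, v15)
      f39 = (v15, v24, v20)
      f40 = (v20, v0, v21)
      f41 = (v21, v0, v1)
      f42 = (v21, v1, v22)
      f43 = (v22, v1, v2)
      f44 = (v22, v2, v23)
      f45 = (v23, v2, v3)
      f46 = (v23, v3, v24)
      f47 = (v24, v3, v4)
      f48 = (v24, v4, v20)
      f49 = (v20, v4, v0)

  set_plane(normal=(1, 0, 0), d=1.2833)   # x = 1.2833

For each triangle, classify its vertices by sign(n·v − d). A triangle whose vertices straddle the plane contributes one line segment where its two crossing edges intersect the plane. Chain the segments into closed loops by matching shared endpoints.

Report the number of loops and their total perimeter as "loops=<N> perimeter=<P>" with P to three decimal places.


loops=2 perimeter=6.325

Straddling triangles (20 of 50):
  (v0,v5,v1) [+-+] → (1.2833, 1.82604, 0)–(1.2833, 1.68935, 0.136721)  len=0.1933
  (v1,v5,v6) [+--] → (1.2833, 1.68935, 0.136721)–(1.2833, 1.39803, 0.428)  len=0.4120
  (v1,v6,v2) [+-+] → (1.2833, 1.39803, 0.428)–(1.2833, 1.03252, 0.341709)  len=0.3756
  (v2,v6,v7) [+--] → (1.2833, 1.03252, 0.341709)–(1.2833, 0.705553, 0.2645)  len=0.3360
  (v2,v7,v3) [+-+] → (1.2833, 0.705553, 0.2645)–(1.2833, 0.705553, -0.0459768)  len=0.3105
  (v3,v7,v8) [+--] → (1.2833, 0.705553, -0.0459768)–(1.2833, 0.705553, -0.2645)  len=0.2185
  (v3,v8,v4) [+-+] → (1.2833, 0.705553, -0.2645)–(1.2833, 0.994775, -0.332774)  len=0.2972
  (v4,v8,v9) [+--] → (1.2833, 0.994775, -0.332774)–(1.2833, 1.39803, -0.428)  len=0.4143
  (v4,v9,v0) [+-+] → (1.2833, 1.39803, -0.428)–(1.2833, 1.52707, -0.29892)  len=0.1825
  (v0,v9,v5) [+--] → (1.2833, 1.52707, -0.29892)–(1.2833, 1.82604, 0)  len=0.4228
  (v20,v0,v21) [-+-] → (1.2833, -1.82604, 0)–(1.2833, -1.52707, 0.29892)  len=0.4228
  (v21,v0,v1) [-++] → (1.2833, -1.52707, 0.29892)–(1.2833, -1.39803, 0.428)  len=0.1825
  (v21,v1,v22) [-+-] → (1.2833, -1.39803, 0.428)–(1.2833, -0.994775, 0.332774)  len=0.4143
  (v22,v1,v2) [-++] → (1.2833, -0.994775, 0.332774)–(1.2833, -0.705553, 0.2645)  len=0.2972
  (v22,v2,v23) [-+-] → (1.2833, -0.705553, 0.2645)–(1.2833, -0.705553, 0.0459768)  len=0.2185
  (v23,v2,v3) [-++] → (1.2833, -0.705553, 0.0459768)–(1.2833, -0.705553, -0.2645)  len=0.3105
  (v23,v3,v24) [-+-] → (1.2833, -0.705553, -0.2645)–(1.2833, -1.03252, -0.341709)  len=0.3360
  (v24,v3,v4) [-++] → (1.2833, -1.03252, -0.341709)–(1.2833, -1.39803, -0.428)  len=0.3756
  (v24,v4,v20) [-+-] → (1.2833, -1.39803, -0.428)–(1.2833, -1.68935, -0.136721)  len=0.4120
  (v20,v4,v0) [-++] → (1.2833, -1.68935, -0.136721)–(1.2833, -1.82604, 0)  len=0.1933

Chained into 2 loop(s):
  loop 1: 10 segments, perimeter = 3.1626
  loop 2: 10 segments, perimeter = 3.1626
Total perimeter = 6.325


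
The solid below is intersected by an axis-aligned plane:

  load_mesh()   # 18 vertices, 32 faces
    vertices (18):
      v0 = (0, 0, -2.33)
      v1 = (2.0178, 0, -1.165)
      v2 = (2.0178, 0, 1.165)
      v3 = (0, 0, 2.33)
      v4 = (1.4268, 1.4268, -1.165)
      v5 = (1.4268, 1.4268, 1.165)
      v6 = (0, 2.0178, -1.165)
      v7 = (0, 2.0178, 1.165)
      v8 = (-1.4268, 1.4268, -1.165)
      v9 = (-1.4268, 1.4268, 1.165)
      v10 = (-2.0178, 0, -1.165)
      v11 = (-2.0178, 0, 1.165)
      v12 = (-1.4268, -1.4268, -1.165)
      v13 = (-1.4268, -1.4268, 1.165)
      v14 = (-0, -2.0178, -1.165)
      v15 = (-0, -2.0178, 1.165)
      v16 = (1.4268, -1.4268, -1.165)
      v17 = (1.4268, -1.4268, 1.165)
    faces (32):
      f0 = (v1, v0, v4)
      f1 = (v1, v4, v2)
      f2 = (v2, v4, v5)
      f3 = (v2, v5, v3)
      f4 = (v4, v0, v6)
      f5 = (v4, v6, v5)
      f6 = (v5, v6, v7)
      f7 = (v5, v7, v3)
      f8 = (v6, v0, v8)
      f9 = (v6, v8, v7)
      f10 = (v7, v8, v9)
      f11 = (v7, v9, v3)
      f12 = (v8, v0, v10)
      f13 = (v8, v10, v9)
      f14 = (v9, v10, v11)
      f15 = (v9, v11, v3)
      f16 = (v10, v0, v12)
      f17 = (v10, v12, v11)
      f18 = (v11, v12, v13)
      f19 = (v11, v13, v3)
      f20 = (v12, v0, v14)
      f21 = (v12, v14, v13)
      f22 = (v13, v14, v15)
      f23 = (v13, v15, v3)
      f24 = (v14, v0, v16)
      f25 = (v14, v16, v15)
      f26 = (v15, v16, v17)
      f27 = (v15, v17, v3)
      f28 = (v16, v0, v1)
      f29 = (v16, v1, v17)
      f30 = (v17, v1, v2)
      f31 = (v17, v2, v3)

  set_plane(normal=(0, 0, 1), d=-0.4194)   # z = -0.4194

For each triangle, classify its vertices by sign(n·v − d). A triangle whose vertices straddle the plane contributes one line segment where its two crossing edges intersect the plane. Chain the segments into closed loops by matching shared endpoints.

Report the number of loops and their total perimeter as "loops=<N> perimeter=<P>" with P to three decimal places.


Straddling triangles (16 of 32):
  (v1,v4,v2) [--+] → (1.61592, 0.970224, -0.4194)–(2.0178, 0, -0.4194)  len=1.0502
  (v2,v4,v5) [+-+] → (1.61592, 0.970224, -0.4194)–(1.4268, 1.4268, -0.4194)  len=0.4942
  (v4,v6,v5) [--+] → (0.456576, 1.82868, -0.4194)–(1.4268, 1.4268, -0.4194)  len=1.0502
  (v5,v6,v7) [+-+] → (0.456576, 1.82868, -0.4194)–(0, 2.0178, -0.4194)  len=0.4942
  (v6,v8,v7) [--+] → (-0.970224, 1.61592, -0.4194)–(0, 2.0178, -0.4194)  len=1.0502
  (v7,v8,v9) [+-+] → (-0.970224, 1.61592, -0.4194)–(-1.4268, 1.4268, -0.4194)  len=0.4942
  (v8,v10,v9) [--+] → (-1.82868, 0.456576, -0.4194)–(-1.4268, 1.4268, -0.4194)  len=1.0502
  (v9,v10,v11) [+-+] → (-1.82868, 0.456576, -0.4194)–(-2.0178, 0, -0.4194)  len=0.4942
  (v10,v12,v11) [--+] → (-1.61592, -0.970224, -0.4194)–(-2.0178, 0, -0.4194)  len=1.0502
  (v11,v12,v13) [+-+] → (-1.61592, -0.970224, -0.4194)–(-1.4268, -1.4268, -0.4194)  len=0.4942
  (v12,v14,v13) [--+] → (-0.456576, -1.82868, -0.4194)–(-1.4268, -1.4268, -0.4194)  len=1.0502
  (v13,v14,v15) [+-+] → (-0.456576, -1.82868, -0.4194)–(0, -2.0178, -0.4194)  len=0.4942
  (v14,v16,v15) [--+] → (0.970224, -1.61592, -0.4194)–(0, -2.0178, -0.4194)  len=1.0502
  (v15,v16,v17) [+-+] → (0.970224, -1.61592, -0.4194)–(1.4268, -1.4268, -0.4194)  len=0.4942
  (v16,v1,v17) [--+] → (1.82868, -0.456576, -0.4194)–(1.4268, -1.4268, -0.4194)  len=1.0502
  (v17,v1,v2) [+-+] → (1.82868, -0.456576, -0.4194)–(2.0178, 0, -0.4194)  len=0.4942

Chained into 1 loop(s):
  loop 1: 16 segments, perimeter = 12.3549
Total perimeter = 12.355

loops=1 perimeter=12.355


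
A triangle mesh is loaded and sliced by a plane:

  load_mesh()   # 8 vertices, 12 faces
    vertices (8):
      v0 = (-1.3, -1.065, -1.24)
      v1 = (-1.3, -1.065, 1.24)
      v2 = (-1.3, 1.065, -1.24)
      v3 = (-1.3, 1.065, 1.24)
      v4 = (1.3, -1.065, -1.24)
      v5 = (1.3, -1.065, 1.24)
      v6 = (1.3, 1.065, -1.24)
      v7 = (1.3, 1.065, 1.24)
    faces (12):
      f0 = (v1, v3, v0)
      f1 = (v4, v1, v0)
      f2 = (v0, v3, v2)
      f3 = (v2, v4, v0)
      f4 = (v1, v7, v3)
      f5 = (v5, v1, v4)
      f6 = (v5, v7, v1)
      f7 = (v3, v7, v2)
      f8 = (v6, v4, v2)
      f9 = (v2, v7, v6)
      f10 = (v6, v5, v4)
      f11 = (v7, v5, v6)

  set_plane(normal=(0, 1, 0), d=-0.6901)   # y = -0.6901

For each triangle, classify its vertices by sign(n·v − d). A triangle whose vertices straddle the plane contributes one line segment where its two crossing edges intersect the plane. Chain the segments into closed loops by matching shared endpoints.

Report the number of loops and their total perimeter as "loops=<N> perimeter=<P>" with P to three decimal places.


loops=1 perimeter=10.160

Straddling triangles (8 of 12):
  (v1,v3,v0) [-+-] → (-1.3, -0.6901, 1.24)–(-1.3, -0.6901, -0.803497)  len=2.0435
  (v0,v3,v2) [-++] → (-1.3, -0.6901, -0.803497)–(-1.3, -0.6901, -1.24)  len=0.4365
  (v2,v4,v0) [+--] → (0.842376, -0.6901, -1.24)–(-1.3, -0.6901, -1.24)  len=2.1424
  (v1,v7,v3) [-++] → (-0.842376, -0.6901, 1.24)–(-1.3, -0.6901, 1.24)  len=0.4576
  (v5,v7,v1) [-+-] → (1.3, -0.6901, 1.24)–(-0.842376, -0.6901, 1.24)  len=2.1424
  (v6,v4,v2) [+-+] → (1.3, -0.6901, -1.24)–(0.842376, -0.6901, -1.24)  len=0.4576
  (v6,v5,v4) [+--] → (1.3, -0.6901, 0.803497)–(1.3, -0.6901, -1.24)  len=2.0435
  (v7,v5,v6) [+-+] → (1.3, -0.6901, 1.24)–(1.3, -0.6901, 0.803497)  len=0.4365

Chained into 1 loop(s):
  loop 1: 8 segments, perimeter = 10.1600
Total perimeter = 10.160


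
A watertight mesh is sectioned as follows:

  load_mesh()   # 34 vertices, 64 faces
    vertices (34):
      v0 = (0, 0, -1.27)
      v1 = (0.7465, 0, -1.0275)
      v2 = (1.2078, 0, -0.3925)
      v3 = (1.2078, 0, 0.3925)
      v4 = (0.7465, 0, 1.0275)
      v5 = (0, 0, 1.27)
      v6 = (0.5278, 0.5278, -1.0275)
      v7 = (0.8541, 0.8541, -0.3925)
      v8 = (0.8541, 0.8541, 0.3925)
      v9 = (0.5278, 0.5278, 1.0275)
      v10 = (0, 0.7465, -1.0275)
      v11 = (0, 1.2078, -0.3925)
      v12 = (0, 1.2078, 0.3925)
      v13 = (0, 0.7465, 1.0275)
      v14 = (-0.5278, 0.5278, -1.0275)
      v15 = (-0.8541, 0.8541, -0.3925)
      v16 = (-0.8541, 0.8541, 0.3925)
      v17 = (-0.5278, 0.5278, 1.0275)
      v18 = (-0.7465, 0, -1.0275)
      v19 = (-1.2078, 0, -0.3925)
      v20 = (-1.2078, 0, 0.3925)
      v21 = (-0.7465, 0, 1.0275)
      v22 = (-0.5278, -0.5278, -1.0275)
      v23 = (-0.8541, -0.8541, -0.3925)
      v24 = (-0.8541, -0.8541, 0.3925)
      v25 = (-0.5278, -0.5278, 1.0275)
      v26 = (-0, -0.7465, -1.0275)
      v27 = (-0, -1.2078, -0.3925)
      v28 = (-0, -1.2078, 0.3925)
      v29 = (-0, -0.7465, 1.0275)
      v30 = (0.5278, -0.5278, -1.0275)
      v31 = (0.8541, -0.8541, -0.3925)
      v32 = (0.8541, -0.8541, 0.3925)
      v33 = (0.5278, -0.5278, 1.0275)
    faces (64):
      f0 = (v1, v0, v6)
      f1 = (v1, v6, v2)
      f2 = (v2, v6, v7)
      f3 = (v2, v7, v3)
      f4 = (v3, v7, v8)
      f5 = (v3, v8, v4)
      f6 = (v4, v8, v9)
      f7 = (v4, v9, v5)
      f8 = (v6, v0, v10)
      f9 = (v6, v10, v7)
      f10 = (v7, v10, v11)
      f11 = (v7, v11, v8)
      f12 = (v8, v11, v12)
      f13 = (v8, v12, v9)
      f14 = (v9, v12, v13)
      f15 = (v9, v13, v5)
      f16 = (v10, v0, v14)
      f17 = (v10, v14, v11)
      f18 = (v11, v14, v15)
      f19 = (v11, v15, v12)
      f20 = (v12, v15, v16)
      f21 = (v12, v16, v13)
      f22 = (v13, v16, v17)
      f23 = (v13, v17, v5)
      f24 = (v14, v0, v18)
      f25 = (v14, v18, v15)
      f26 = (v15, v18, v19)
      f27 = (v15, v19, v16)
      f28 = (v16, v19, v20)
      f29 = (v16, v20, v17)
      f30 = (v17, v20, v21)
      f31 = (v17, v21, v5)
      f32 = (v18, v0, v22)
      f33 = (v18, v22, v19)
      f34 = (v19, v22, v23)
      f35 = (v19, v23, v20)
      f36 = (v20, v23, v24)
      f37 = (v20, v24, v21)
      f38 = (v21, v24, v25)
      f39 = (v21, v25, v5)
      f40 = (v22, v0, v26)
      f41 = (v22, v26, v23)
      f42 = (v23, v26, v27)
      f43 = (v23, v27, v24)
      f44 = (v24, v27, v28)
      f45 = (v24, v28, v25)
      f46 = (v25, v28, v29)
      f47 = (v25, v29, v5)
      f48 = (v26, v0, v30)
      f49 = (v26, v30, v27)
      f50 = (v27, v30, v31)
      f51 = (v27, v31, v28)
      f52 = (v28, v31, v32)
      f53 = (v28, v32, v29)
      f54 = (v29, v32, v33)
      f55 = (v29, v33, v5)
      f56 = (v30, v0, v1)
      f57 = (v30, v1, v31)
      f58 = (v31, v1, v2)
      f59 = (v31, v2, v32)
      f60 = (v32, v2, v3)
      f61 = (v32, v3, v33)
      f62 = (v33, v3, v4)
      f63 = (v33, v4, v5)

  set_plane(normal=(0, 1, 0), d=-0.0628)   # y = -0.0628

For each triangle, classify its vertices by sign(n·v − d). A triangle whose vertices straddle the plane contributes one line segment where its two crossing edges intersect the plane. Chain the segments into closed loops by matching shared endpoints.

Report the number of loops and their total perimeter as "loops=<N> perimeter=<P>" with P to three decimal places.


Straddling triangles (20 of 64):
  (v18,v0,v22) [++-] → (-0.0628, -0.0628, -1.24115)–(-0.720478, -0.0628, -1.0275)  len=0.6915
  (v18,v22,v19) [+-+] → (-0.720478, -0.0628, -1.0275)–(-1.12689, -0.0628, -0.468055)  len=0.6915
  (v19,v22,v23) [+--] → (-1.12689, -0.0628, -0.468055)–(-1.18179, -0.0628, -0.3925)  len=0.0934
  (v19,v23,v20) [+-+] → (-1.18179, -0.0628, -0.3925)–(-1.18179, -0.0628, 0.334781)  len=0.7273
  (v20,v23,v24) [+--] → (-1.18179, -0.0628, 0.334781)–(-1.18179, -0.0628, 0.3925)  len=0.0577
  (v20,v24,v21) [+-+] → (-1.18179, -0.0628, 0.3925)–(-0.754412, -0.0628, 0.98081)  len=0.7272
  (v21,v24,v25) [+--] → (-0.754412, -0.0628, 0.98081)–(-0.720478, -0.0628, 1.0275)  len=0.0577
  (v21,v25,v5) [+-+] → (-0.720478, -0.0628, 1.0275)–(-0.0628, -0.0628, 1.24115)  len=0.6915
  (v22,v0,v26) [-+-] → (-0.0628, -0.0628, -1.24115)–(0, -0.0628, -1.2496)  len=0.0634
  (v25,v29,v5) [--+] → (0, -0.0628, 1.2496)–(-0.0628, -0.0628, 1.24115)  len=0.0634
  (v26,v0,v30) [-+-] → (0, -0.0628, -1.2496)–(0.0628, -0.0628, -1.24115)  len=0.0634
  (v29,v33,v5) [--+] → (0.0628, -0.0628, 1.24115)–(0, -0.0628, 1.2496)  len=0.0634
  (v30,v0,v1) [-++] → (0.0628, -0.0628, -1.24115)–(0.720478, -0.0628, -1.0275)  len=0.6915
  (v30,v1,v31) [-+-] → (0.720478, -0.0628, -1.0275)–(0.754412, -0.0628, -0.98081)  len=0.0577
  (v31,v1,v2) [-++] → (0.754412, -0.0628, -0.98081)–(1.18179, -0.0628, -0.3925)  len=0.7272
  (v31,v2,v32) [-+-] → (1.18179, -0.0628, -0.3925)–(1.18179, -0.0628, -0.334781)  len=0.0577
  (v32,v2,v3) [-++] → (1.18179, -0.0628, -0.334781)–(1.18179, -0.0628, 0.3925)  len=0.7273
  (v32,v3,v33) [-+-] → (1.18179, -0.0628, 0.3925)–(1.12689, -0.0628, 0.468055)  len=0.0934
  (v33,v3,v4) [-++] → (1.12689, -0.0628, 0.468055)–(0.720478, -0.0628, 1.0275)  len=0.6915
  (v33,v4,v5) [-++] → (0.720478, -0.0628, 1.0275)–(0.0628, -0.0628, 1.24115)  len=0.6915

Chained into 1 loop(s):
  loop 1: 20 segments, perimeter = 7.7290
Total perimeter = 7.729

loops=1 perimeter=7.729
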